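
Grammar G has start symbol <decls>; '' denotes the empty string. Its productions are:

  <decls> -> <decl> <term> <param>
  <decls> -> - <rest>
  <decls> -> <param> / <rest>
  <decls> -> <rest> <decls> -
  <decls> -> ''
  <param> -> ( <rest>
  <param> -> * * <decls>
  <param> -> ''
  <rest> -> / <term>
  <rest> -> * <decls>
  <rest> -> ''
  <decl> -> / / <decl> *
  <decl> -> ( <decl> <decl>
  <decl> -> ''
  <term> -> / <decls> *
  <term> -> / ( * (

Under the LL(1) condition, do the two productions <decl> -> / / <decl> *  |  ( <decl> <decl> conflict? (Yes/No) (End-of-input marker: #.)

FIRST(/ / <decl> *) = { / } and FIRST(( <decl> <decl>) = { ( }.
The FIRST sets are disjoint and neither alternative is nullable — no conflict.

No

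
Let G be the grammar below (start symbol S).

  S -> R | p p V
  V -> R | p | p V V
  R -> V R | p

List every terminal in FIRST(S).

{ p }

From S -> R: add FIRST(R) = { p }.
S -> p p V contributes {p}.
Union: FIRST(S) = { p }.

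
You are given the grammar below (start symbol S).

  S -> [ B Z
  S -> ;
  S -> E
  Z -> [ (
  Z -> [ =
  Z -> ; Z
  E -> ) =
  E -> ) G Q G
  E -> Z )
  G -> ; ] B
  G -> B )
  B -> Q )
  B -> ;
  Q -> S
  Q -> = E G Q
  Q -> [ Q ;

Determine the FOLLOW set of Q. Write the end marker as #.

{ ), ;, =, [ }

In E -> ) G Q G: add FIRST(G) = { ), ;, =, [ }.
In B -> Q ): add FIRST()) = { ) }.
In Q -> = E G Q: Q is at the end, add FOLLOW(Q) = { ), ;, =, [ }.
In Q -> [ Q ;: add FIRST(;) = { ; }.
Union: FOLLOW(Q) = { ), ;, =, [ }.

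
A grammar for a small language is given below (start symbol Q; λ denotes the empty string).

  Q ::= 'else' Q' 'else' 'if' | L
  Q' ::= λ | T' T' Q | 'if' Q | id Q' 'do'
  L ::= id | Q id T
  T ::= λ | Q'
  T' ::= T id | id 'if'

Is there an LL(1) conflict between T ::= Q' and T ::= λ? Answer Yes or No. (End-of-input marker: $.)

FIRST(Q') = { 'if', id, λ } and FIRST(λ) = { λ }.
Both alternatives are nullable, violating the LL(1) condition.

Yes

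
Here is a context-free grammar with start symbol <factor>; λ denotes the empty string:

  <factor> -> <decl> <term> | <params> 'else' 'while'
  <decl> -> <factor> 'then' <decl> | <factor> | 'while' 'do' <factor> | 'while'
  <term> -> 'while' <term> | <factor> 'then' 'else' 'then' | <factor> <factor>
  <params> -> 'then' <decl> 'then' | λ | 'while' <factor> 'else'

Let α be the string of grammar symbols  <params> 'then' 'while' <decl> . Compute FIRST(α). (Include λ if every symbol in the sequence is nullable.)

Add FIRST(<params>)\{λ} = { 'then', 'while' }; <params> is nullable, continue.
'then' is a terminal; add {'then'} and stop.

{ 'then', 'while' }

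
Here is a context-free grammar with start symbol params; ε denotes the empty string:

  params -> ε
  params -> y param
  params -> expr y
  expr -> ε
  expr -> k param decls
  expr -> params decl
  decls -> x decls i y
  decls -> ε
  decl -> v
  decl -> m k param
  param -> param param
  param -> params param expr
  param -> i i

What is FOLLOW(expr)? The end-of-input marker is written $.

In params -> expr y: add FIRST(y) = { y }.
In param -> params param expr: expr is at the end, add FOLLOW(param) = { $, i, k, m, v, x, y }.
Union: FOLLOW(expr) = { $, i, k, m, v, x, y }.

{ $, i, k, m, v, x, y }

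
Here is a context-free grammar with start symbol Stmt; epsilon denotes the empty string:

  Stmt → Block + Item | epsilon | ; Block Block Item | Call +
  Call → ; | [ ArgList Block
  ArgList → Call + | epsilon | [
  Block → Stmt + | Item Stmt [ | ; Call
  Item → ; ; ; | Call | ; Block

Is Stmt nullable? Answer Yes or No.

Stmt has an epsilon-production, so Stmt ⇒ epsilon.

Yes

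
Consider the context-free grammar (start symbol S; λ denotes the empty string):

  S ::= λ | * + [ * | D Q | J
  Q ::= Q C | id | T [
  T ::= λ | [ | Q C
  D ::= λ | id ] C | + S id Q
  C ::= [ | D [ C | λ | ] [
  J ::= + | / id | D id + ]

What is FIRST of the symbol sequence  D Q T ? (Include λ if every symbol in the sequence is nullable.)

Add FIRST(D)\{λ} = { +, id }; D is nullable, continue.
Add FIRST(Q) = { [, id }; Q is not nullable, stop.

{ +, [, id }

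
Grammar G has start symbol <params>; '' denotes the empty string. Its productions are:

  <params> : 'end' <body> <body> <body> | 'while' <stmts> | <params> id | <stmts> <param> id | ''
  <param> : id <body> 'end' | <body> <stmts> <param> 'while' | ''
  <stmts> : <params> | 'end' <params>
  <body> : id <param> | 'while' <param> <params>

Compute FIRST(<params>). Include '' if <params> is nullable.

<params> : 'end' <body> <body> <body> contributes {'end'}.
<params> : 'while' <stmts> contributes {'while'}.
From <params> : <params> id: <params> nullable, take FIRST(<params>) ∪ {id} = { 'end', 'while', id }.
From <params> : <stmts> <param> id: <stmts>, <param> nullable, take FIRST(<stmts>) ∪ FIRST(<param>) ∪ {id} = { 'end', 'while', id }.
<params> : '' contributes ''.
Union: FIRST(<params>) = { 'end', 'while', id, '' }.

{ 'end', 'while', id, '' }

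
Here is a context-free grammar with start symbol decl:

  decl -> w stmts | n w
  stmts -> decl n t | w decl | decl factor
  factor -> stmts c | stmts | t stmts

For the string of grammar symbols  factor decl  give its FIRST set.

Add FIRST(factor) = { n, t, w }; factor is not nullable, stop.

{ n, t, w }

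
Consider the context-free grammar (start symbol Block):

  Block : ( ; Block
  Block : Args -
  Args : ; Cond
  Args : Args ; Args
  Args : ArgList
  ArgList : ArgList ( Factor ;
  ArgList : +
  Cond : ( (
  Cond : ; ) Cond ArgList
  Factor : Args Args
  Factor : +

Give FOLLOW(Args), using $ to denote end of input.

{ +, -, ; }

In Block : Args -: add FIRST(-) = { - }.
In Args : Args ; Args: add FIRST(; Args) = { ; }.
In Args : Args ; Args: Args is at the end, add FOLLOW(Args) = { +, -, ; }.
In Factor : Args Args: add FIRST(Args) = { +, ; }.
In Factor : Args Args: Args is at the end, add FOLLOW(Factor) = { ; }.
Union: FOLLOW(Args) = { +, -, ; }.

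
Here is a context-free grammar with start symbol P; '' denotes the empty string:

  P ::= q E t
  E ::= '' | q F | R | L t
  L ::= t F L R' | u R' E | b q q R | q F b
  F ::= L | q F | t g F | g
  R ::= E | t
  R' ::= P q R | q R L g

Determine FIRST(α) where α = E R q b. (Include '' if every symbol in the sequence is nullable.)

Add FIRST(E)\{''} = { b, q, t, u }; E is nullable, continue.
Add FIRST(R)\{''} = { b, q, t, u }; R is nullable, continue.
q is a terminal; add {q} and stop.

{ b, q, t, u }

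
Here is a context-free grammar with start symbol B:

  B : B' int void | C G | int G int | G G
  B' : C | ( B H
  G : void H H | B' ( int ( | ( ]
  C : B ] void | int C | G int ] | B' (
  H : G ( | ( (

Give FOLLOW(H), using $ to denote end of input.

In B' : ( B H: H is at the end, add FOLLOW(B') = { (, int }.
In G : void H H: add FIRST(H) = { (, int, void }.
In G : void H H: H is at the end, add FOLLOW(G) = { $, (, ], int, void }.
Union: FOLLOW(H) = { $, (, ], int, void }.

{ $, (, ], int, void }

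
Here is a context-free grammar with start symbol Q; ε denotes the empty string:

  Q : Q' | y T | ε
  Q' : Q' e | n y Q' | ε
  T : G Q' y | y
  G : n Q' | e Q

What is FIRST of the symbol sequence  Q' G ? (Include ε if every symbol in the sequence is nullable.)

{ e, n }

Add FIRST(Q')\{ε} = { e, n }; Q' is nullable, continue.
Add FIRST(G) = { e, n }; G is not nullable, stop.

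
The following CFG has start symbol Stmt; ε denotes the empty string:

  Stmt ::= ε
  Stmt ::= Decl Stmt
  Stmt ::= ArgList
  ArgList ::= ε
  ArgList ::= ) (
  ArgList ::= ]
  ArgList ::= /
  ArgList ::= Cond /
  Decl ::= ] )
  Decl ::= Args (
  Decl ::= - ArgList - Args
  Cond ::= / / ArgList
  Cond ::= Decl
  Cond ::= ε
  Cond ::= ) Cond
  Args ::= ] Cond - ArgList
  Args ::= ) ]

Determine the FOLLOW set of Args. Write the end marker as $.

{ $, (, ), -, /, ] }

In Decl ::= Args (: add FIRST(() = { ( }.
In Decl ::= - ArgList - Args: Args is at the end, add FOLLOW(Decl) = { $, ), -, /, ] }.
Union: FOLLOW(Args) = { $, (, ), -, /, ] }.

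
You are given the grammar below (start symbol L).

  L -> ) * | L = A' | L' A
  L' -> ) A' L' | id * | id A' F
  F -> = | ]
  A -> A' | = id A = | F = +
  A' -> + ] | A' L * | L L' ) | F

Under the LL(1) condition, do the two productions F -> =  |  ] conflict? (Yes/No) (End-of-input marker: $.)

No

FIRST(=) = { = } and FIRST(]) = { ] }.
The FIRST sets are disjoint and neither alternative is nullable — no conflict.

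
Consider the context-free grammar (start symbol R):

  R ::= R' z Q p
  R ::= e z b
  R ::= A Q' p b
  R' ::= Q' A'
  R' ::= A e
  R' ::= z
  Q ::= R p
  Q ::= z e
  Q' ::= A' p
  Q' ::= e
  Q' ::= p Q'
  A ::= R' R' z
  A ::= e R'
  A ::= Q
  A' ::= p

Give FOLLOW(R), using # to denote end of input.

R is the start symbol, so # ∈ FOLLOW(R).
In Q ::= R p: add FIRST(p) = { p }.
Union: FOLLOW(R) = { #, p }.

{ #, p }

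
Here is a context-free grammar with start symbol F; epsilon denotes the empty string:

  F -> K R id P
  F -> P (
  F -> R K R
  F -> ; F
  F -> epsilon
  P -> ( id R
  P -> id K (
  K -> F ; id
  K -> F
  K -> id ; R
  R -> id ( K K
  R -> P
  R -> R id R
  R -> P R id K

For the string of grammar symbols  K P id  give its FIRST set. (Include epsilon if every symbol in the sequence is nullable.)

{ (, ;, id }

Add FIRST(K)\{epsilon} = { (, ;, id }; K is nullable, continue.
Add FIRST(P) = { (, id }; P is not nullable, stop.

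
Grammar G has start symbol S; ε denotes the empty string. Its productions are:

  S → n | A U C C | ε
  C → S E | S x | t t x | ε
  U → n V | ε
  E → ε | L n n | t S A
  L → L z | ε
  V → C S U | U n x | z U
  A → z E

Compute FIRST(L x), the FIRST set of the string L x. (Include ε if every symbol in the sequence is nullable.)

Add FIRST(L)\{ε} = { z }; L is nullable, continue.
x is a terminal; add {x} and stop.

{ x, z }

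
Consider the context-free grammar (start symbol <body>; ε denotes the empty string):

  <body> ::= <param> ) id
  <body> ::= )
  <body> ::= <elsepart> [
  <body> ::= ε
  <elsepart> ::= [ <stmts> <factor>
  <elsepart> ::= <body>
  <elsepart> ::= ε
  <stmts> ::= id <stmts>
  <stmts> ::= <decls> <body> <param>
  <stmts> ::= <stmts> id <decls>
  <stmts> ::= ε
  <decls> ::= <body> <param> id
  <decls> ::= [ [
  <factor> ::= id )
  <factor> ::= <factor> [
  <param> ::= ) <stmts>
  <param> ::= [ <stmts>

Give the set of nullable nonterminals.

Directly nullable (have an ε-production): <body>, <elsepart>, <stmts>.
No other nonterminal has a production whose RHS symbols are all nullable.

{ <body>, <elsepart>, <stmts> }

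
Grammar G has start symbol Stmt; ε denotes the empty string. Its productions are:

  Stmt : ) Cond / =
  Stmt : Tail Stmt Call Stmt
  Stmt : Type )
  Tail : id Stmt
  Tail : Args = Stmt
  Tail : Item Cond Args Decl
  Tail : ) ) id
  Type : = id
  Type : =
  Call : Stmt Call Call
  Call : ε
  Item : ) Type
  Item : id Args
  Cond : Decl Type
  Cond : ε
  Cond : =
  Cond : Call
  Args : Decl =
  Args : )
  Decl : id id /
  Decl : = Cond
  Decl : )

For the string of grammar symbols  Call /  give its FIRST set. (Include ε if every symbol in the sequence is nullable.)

{ ), /, =, id }

Add FIRST(Call)\{ε} = { ), =, id }; Call is nullable, continue.
/ is a terminal; add {/} and stop.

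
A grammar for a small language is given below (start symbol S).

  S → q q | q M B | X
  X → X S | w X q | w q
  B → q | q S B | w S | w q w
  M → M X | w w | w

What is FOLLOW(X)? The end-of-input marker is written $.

In S → X: X is at the end, add FOLLOW(S) = { $, q, w }.
In X → X S: add FIRST(S) = { q, w }.
In X → w X q: add FIRST(q) = { q }.
In M → M X: X is at the end, add FOLLOW(M) = { q, w }.
Union: FOLLOW(X) = { $, q, w }.

{ $, q, w }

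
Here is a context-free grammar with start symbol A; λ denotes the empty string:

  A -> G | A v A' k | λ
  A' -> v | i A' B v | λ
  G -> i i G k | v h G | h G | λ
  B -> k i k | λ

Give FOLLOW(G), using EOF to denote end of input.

{ EOF, k, v }

In A -> G: G is at the end, add FOLLOW(A) = { EOF, v }.
In G -> i i G k: add FIRST(k) = { k }.
In G -> v h G: G is at the end, add FOLLOW(G) = { EOF, k, v }.
In G -> h G: G is at the end, add FOLLOW(G) = { EOF, k, v }.
Union: FOLLOW(G) = { EOF, k, v }.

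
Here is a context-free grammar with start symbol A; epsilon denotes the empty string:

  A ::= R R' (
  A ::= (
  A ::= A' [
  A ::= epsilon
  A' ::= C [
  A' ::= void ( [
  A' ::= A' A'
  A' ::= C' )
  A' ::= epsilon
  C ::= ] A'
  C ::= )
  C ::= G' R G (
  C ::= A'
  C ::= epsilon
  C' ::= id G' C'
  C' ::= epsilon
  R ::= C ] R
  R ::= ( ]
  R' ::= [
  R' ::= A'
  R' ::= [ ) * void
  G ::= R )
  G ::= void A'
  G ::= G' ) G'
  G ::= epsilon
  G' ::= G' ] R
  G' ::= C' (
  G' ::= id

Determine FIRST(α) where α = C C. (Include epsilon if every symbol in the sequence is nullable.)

Add FIRST(C)\{epsilon} = { (, ), [, ], id, void }; C is nullable, continue.
Add FIRST(C)\{epsilon} = { (, ), [, ], id, void }; C is nullable, continue.
Every symbol is nullable, so include epsilon.

{ (, ), [, ], id, void, epsilon }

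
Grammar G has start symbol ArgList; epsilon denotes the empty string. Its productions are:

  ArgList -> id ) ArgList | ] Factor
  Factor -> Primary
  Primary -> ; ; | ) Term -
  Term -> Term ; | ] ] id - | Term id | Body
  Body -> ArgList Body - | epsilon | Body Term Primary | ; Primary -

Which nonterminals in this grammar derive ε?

{ Body, Term }

Directly nullable (have an epsilon-production): Body.
Term -> Body with every symbol nullable, so Term is nullable.
No other nonterminal has a production whose RHS symbols are all nullable.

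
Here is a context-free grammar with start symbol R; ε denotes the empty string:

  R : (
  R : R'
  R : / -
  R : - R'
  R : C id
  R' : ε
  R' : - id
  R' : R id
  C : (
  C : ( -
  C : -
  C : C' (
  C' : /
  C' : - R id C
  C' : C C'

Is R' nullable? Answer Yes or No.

R' has an ε-production, so R' ⇒ ε.

Yes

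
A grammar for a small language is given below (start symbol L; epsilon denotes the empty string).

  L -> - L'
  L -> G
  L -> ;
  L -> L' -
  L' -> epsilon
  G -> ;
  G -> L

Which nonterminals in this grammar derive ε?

Directly nullable (have an epsilon-production): L'.
No other nonterminal has a production whose RHS symbols are all nullable.

{ L' }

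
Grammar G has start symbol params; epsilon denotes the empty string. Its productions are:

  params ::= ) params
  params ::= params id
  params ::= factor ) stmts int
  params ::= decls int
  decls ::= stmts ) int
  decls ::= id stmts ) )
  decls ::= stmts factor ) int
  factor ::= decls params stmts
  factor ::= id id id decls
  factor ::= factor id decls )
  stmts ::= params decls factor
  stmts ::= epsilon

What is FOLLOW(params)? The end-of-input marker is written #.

{ #, ), id, int }

params is the start symbol, so # ∈ FOLLOW(params).
In params ::= ) params: params is at the end, add FOLLOW(params) = { #, ), id, int }.
In params ::= params id: add FIRST(id) = { id }.
In factor ::= decls params stmts: add FIRST(stmts)\{epsilon} = { ), id }.
  Since stmts is nullable, also add FOLLOW(factor) = { ), id, int }.
In stmts ::= params decls factor: add FIRST(decls factor) = { ), id }.
Union: FOLLOW(params) = { #, ), id, int }.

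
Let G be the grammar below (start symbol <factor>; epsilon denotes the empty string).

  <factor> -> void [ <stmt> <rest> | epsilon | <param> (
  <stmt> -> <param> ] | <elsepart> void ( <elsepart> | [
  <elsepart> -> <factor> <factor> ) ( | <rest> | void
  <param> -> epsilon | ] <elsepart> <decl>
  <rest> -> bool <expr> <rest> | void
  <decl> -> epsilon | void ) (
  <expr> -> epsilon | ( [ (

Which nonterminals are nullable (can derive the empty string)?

{ <decl>, <expr>, <factor>, <param> }

Directly nullable (have an epsilon-production): <factor>, <param>, <decl>, <expr>.
No other nonterminal has a production whose RHS symbols are all nullable.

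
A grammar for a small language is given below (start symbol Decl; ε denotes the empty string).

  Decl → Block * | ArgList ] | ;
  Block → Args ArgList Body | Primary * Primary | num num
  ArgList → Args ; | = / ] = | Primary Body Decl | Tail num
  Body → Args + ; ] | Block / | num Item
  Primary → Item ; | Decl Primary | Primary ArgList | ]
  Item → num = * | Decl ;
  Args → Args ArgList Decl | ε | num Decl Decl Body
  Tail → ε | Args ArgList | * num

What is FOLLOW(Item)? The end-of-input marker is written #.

In Body → num Item: Item is at the end, add FOLLOW(Body) = { *, +, /, ;, =, ], num }.
In Primary → Item ;: add FIRST(;) = { ; }.
Union: FOLLOW(Item) = { *, +, /, ;, =, ], num }.

{ *, +, /, ;, =, ], num }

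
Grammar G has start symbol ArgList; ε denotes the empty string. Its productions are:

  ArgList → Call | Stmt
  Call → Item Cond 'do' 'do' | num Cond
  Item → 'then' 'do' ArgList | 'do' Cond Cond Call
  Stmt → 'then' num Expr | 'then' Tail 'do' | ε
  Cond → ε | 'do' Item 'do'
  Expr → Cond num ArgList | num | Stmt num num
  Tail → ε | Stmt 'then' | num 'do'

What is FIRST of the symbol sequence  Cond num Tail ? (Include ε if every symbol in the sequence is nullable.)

Add FIRST(Cond)\{ε} = { 'do' }; Cond is nullable, continue.
num is a terminal; add {num} and stop.

{ 'do', num }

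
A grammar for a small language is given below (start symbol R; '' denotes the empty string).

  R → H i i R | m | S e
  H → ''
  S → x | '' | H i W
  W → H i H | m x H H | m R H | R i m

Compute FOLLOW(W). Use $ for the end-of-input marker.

{ e }

In S → H i W: W is at the end, add FOLLOW(S) = { e }.
Union: FOLLOW(W) = { e }.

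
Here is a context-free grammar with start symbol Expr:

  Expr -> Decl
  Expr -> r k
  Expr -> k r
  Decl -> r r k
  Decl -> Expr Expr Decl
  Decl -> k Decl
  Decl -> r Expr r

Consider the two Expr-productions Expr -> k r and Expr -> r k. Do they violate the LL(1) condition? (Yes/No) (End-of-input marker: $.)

FIRST(k r) = { k } and FIRST(r k) = { r }.
The FIRST sets are disjoint and neither alternative is nullable — no conflict.

No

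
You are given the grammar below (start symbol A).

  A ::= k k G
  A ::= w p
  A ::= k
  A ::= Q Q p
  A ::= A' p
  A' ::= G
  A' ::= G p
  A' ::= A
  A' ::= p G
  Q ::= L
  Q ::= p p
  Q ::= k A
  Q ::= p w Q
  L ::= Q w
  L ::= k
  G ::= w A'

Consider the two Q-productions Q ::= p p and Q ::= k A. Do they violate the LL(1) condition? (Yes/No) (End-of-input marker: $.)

FIRST(p p) = { p } and FIRST(k A) = { k }.
The FIRST sets are disjoint and neither alternative is nullable — no conflict.

No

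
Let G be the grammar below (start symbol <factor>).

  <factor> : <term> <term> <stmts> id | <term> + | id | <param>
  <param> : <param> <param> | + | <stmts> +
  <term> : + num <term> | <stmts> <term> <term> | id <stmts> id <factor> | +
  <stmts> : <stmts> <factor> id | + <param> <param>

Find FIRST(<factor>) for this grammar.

From <factor> : <term> <term> <stmts> id: add FIRST(<term>) = { +, id }.
From <factor> : <term> +: add FIRST(<term>) = { +, id }.
<factor> : id contributes {id}.
From <factor> : <param>: add FIRST(<param>) = { + }.
Union: FIRST(<factor>) = { +, id }.

{ +, id }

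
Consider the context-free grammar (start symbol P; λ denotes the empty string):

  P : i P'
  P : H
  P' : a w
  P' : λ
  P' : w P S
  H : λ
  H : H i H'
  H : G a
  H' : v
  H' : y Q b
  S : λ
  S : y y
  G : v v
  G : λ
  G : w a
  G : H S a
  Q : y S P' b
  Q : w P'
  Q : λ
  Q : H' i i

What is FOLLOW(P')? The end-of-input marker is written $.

{ $, b, y }

In P : i P': P' is at the end, add FOLLOW(P) = { $, b, y }.
In Q : y S P' b: add FIRST(b) = { b }.
In Q : w P': P' is at the end, add FOLLOW(Q) = { b }.
Union: FOLLOW(P') = { $, b, y }.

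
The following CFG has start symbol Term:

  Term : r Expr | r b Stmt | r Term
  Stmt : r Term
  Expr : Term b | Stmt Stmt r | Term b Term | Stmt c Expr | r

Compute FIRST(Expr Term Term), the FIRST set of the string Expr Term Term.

{ r }

Add FIRST(Expr) = { r }; Expr is not nullable, stop.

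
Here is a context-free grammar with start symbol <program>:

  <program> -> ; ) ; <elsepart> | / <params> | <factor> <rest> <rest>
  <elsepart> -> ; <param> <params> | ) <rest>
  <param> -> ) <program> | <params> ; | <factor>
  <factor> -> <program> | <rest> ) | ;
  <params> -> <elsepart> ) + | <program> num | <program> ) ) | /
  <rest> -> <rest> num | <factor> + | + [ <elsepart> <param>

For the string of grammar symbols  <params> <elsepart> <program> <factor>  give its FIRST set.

Add FIRST(<params>) = { ), +, /, ; }; <params> is not nullable, stop.

{ ), +, /, ; }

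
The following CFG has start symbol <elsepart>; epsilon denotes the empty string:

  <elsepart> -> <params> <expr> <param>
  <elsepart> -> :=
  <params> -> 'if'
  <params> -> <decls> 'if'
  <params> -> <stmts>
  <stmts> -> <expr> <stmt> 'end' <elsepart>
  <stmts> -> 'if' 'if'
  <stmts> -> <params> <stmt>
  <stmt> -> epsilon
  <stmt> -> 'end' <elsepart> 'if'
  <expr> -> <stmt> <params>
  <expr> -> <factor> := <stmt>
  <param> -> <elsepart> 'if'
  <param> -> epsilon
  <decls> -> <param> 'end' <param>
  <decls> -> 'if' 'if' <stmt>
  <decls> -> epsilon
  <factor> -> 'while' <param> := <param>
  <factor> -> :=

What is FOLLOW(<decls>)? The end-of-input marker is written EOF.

{ 'if' }

In <params> -> <decls> 'if': add FIRST('if') = { 'if' }.
Union: FOLLOW(<decls>) = { 'if' }.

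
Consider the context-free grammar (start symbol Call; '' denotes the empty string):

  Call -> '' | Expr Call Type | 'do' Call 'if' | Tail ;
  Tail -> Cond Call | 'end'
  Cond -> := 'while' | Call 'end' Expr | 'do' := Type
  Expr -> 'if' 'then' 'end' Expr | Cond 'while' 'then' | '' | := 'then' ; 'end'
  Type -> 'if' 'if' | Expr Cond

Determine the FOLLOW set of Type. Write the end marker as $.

{ $, 'do', 'end', 'if', 'while', :=, ; }

In Call -> Expr Call Type: Type is at the end, add FOLLOW(Call) = { $, 'do', 'end', 'if', :=, ; }.
In Cond -> 'do' := Type: Type is at the end, add FOLLOW(Cond) = { $, 'do', 'end', 'if', 'while', :=, ; }.
Union: FOLLOW(Type) = { $, 'do', 'end', 'if', 'while', :=, ; }.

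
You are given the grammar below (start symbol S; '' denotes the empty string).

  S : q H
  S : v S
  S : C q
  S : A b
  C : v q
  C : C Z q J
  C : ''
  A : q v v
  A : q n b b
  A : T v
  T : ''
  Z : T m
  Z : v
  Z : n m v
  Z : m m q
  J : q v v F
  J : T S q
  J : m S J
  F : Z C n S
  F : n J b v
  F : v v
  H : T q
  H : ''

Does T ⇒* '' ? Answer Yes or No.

Yes

T has an ''-production, so T ⇒ ''.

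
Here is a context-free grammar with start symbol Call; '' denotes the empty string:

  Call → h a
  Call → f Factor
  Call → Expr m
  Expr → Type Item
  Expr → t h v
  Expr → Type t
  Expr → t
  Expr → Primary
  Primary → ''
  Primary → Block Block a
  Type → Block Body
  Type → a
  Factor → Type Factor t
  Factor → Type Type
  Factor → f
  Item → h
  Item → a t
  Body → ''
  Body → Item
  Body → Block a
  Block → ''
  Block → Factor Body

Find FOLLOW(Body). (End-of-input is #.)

In Type → Block Body: Body is at the end, add FOLLOW(Type) = { #, a, f, h, t }.
In Block → Factor Body: Body is at the end, add FOLLOW(Block) = { #, a, f, h, t }.
Union: FOLLOW(Body) = { #, a, f, h, t }.

{ #, a, f, h, t }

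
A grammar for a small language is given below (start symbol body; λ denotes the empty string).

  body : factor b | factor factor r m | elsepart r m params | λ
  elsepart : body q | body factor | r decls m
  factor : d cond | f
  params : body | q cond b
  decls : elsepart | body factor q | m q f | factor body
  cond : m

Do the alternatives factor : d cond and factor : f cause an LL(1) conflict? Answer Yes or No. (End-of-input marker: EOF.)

FIRST(d cond) = { d } and FIRST(f) = { f }.
The FIRST sets are disjoint and neither alternative is nullable — no conflict.

No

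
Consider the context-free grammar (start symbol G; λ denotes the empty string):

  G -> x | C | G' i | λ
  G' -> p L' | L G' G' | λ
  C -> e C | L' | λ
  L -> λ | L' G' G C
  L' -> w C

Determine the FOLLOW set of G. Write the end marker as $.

G is the start symbol, so $ ∈ FOLLOW(G).
In L -> L' G' G C: add FIRST(C)\{λ} = { e, w }.
  Since C is nullable, also add FOLLOW(L) = { e, i, p, w, x }.
Union: FOLLOW(G) = { $, e, i, p, w, x }.

{ $, e, i, p, w, x }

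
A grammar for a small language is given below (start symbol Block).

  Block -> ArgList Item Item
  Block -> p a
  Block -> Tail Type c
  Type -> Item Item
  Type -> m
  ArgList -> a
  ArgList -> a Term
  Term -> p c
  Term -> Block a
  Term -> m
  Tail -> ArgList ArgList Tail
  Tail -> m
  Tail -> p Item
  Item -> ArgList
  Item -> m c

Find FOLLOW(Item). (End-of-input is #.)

In Block -> ArgList Item Item: add FIRST(Item) = { a, m }.
In Block -> ArgList Item Item: Item is at the end, add FOLLOW(Block) = { #, a }.
In Type -> Item Item: add FIRST(Item) = { a, m }.
In Type -> Item Item: Item is at the end, add FOLLOW(Type) = { c }.
In Tail -> p Item: Item is at the end, add FOLLOW(Tail) = { a, m }.
Union: FOLLOW(Item) = { #, a, c, m }.

{ #, a, c, m }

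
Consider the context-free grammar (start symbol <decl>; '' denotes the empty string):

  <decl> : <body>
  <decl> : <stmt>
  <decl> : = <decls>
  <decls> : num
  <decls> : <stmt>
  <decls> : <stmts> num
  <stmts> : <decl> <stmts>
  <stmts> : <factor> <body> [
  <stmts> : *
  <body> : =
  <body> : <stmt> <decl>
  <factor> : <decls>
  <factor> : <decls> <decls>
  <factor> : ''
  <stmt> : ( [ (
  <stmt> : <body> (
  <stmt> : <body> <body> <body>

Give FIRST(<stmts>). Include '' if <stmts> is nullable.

From <stmts> : <decl> <stmts>: add FIRST(<decl>) = { (, = }.
From <stmts> : <factor> <body> [: <factor> nullable, take FIRST(<factor>) ∪ FIRST(<body>) = { (, *, =, num }.
<stmts> : * contributes {*}.
Union: FIRST(<stmts>) = { (, *, =, num }.

{ (, *, =, num }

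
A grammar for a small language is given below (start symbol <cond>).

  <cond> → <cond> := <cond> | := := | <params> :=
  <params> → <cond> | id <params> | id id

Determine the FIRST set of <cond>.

{ :=, id }

From <cond> → <cond> := <cond>: add FIRST(<cond>) = { :=, id }.
<cond> → := := contributes {:=}.
From <cond> → <params> :=: add FIRST(<params>) = { :=, id }.
Union: FIRST(<cond>) = { :=, id }.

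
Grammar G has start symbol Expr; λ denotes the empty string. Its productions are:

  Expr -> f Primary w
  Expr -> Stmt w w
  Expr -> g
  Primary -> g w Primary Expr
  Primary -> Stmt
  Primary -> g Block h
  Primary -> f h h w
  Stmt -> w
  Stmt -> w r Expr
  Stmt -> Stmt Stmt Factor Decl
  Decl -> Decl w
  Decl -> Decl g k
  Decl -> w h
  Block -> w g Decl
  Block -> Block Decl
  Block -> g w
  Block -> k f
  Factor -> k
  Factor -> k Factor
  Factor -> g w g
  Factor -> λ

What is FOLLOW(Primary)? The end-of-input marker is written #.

{ f, g, w }

In Expr -> f Primary w: add FIRST(w) = { w }.
In Primary -> g w Primary Expr: add FIRST(Expr) = { f, g, w }.
Union: FOLLOW(Primary) = { f, g, w }.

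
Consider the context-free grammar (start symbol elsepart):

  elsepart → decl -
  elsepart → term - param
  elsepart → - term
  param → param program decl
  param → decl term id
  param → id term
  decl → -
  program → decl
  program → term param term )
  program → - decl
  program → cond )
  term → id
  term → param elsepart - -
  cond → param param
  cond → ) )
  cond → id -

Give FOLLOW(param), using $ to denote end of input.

In elsepart → term - param: param is at the end, add FOLLOW(elsepart) = { $, - }.
In param → param program decl: add FIRST(program decl) = { ), -, id }.
In program → term param term ): add FIRST(term )) = { -, id }.
In term → param elsepart - -: add FIRST(elsepart - -) = { -, id }.
In cond → param param: add FIRST(param) = { -, id }.
In cond → param param: param is at the end, add FOLLOW(cond) = { ) }.
Union: FOLLOW(param) = { $, ), -, id }.

{ $, ), -, id }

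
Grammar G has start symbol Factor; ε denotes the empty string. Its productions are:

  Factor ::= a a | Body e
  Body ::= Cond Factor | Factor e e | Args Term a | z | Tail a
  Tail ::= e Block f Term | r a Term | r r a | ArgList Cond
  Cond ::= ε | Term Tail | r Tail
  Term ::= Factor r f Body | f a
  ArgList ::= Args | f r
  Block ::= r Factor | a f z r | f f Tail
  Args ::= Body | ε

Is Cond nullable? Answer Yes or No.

Cond has an ε-production, so Cond ⇒ ε.

Yes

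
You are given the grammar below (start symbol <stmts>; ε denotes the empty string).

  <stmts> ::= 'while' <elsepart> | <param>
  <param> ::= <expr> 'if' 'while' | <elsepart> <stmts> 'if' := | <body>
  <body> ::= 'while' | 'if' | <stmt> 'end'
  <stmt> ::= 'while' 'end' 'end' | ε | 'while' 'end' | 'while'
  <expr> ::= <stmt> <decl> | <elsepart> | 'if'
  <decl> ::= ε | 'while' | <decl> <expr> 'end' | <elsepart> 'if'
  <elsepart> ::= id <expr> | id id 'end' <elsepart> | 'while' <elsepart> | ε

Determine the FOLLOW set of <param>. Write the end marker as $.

In <stmts> ::= <param>: <param> is at the end, add FOLLOW(<stmts>) = { $, 'if' }.
Union: FOLLOW(<param>) = { $, 'if' }.

{ $, 'if' }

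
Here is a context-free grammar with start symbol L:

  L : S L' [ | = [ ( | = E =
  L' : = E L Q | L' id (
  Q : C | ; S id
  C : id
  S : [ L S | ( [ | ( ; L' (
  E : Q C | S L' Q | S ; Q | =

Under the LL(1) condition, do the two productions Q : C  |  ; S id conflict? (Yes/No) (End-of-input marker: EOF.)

No

FIRST(C) = { id } and FIRST(; S id) = { ; }.
The FIRST sets are disjoint and neither alternative is nullable — no conflict.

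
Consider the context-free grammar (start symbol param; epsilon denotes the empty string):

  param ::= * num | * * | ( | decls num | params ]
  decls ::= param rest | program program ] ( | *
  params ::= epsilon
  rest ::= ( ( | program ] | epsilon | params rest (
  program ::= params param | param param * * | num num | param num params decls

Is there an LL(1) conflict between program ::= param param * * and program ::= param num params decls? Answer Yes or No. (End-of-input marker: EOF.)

FIRST(param param * *) = { (, *, ], num } and FIRST(param num params decls) = { (, *, ], num }.
Both contain (, so the two alternatives are not disjoint — LL(1) conflict.

Yes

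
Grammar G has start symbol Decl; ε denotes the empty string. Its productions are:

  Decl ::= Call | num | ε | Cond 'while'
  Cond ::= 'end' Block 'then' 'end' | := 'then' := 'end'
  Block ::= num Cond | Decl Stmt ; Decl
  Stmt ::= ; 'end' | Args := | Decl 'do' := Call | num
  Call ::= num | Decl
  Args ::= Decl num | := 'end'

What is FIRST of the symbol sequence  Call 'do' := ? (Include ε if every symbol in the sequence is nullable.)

Add FIRST(Call)\{ε} = { 'end', :=, num }; Call is nullable, continue.
'do' is a terminal; add {'do'} and stop.

{ 'do', 'end', :=, num }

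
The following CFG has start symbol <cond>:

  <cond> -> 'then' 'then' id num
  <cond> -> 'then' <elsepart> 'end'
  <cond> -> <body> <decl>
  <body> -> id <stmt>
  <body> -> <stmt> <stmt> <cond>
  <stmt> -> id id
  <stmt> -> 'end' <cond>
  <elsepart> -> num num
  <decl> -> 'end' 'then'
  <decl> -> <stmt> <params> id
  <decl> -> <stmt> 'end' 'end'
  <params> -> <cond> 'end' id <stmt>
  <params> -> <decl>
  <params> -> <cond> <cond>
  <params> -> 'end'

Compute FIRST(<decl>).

<decl> -> 'end' 'then' contributes {'end'}.
From <decl> -> <stmt> <params> id: add FIRST(<stmt>) = { 'end', id }.
From <decl> -> <stmt> 'end' 'end': add FIRST(<stmt>) = { 'end', id }.
Union: FIRST(<decl>) = { 'end', id }.

{ 'end', id }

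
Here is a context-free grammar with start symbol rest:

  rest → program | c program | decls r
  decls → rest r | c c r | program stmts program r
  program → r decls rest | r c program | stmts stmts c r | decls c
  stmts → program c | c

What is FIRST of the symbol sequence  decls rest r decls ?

{ c, r }

Add FIRST(decls) = { c, r }; decls is not nullable, stop.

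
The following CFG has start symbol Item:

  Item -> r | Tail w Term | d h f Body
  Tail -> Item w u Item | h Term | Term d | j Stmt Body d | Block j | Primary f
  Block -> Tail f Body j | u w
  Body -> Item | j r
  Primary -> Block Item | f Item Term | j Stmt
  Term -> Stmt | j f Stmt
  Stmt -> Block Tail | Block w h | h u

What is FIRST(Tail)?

From Tail -> Item w u Item: add FIRST(Item) = { d, f, h, j, r, u }.
Tail -> h Term contributes {h}.
From Tail -> Term d: add FIRST(Term) = { d, f, h, j, r, u }.
Tail -> j Stmt Body d contributes {j}.
From Tail -> Block j: add FIRST(Block) = { d, f, h, j, r, u }.
From Tail -> Primary f: add FIRST(Primary) = { d, f, h, j, r, u }.
Union: FIRST(Tail) = { d, f, h, j, r, u }.

{ d, f, h, j, r, u }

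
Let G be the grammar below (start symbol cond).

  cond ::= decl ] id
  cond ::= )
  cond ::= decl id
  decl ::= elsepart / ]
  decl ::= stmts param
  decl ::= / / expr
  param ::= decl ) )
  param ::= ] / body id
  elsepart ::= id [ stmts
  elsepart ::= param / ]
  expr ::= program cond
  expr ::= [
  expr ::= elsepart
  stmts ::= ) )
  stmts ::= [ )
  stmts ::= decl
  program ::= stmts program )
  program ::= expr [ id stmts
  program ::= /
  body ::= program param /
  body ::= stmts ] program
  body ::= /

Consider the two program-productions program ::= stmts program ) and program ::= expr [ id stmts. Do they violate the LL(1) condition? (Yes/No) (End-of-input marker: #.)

Yes

FIRST(stmts program )) = { ), /, [, ], id } and FIRST(expr [ id stmts) = { ), /, [, ], id }.
Both contain ), so the two alternatives are not disjoint — LL(1) conflict.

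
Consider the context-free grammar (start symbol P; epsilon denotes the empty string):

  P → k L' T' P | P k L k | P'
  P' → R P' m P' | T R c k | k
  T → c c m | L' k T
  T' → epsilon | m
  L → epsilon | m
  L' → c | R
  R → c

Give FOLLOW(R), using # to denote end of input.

{ c, k, m }

In P' → R P' m P': add FIRST(P' m P') = { c, k }.
In P' → T R c k: add FIRST(c k) = { c }.
In L' → R: R is at the end, add FOLLOW(L') = { c, k, m }.
Union: FOLLOW(R) = { c, k, m }.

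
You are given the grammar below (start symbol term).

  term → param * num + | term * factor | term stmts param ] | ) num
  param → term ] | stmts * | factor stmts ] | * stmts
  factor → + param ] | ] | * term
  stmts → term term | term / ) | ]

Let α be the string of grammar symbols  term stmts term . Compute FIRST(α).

Add FIRST(term) = { ), *, +, ] }; term is not nullable, stop.

{ ), *, +, ] }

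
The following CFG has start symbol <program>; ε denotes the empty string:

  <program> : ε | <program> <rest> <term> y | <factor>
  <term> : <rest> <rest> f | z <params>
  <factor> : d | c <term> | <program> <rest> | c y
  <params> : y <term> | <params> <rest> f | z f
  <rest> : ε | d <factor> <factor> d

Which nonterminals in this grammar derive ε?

{ <factor>, <program>, <rest> }

Directly nullable (have an ε-production): <program>, <rest>.
<factor> : <program> <rest> with every symbol nullable, so <factor> is nullable.
No other nonterminal has a production whose RHS symbols are all nullable.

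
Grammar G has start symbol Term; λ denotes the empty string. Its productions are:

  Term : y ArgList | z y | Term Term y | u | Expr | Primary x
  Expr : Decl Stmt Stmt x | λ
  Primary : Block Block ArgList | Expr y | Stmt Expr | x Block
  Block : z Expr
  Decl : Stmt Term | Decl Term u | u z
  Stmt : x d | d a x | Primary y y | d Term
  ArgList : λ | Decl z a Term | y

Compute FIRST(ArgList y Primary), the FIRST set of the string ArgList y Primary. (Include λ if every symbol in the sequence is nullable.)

Add FIRST(ArgList)\{λ} = { d, u, x, y, z }; ArgList is nullable, continue.
y is a terminal; add {y} and stop.

{ d, u, x, y, z }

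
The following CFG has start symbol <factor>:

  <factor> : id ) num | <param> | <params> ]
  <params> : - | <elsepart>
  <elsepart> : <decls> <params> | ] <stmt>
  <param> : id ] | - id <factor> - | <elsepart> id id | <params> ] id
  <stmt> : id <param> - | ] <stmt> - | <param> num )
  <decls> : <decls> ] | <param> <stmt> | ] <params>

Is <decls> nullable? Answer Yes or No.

No

No nonterminal in this grammar is nullable.
No production of <decls> has an RHS whose symbols are all nullable, so <decls> is not nullable.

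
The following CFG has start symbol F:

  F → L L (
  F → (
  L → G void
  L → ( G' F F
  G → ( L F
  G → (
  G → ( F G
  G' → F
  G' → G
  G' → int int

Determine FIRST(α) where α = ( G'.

{ ( }

( is a terminal; add {(} and stop.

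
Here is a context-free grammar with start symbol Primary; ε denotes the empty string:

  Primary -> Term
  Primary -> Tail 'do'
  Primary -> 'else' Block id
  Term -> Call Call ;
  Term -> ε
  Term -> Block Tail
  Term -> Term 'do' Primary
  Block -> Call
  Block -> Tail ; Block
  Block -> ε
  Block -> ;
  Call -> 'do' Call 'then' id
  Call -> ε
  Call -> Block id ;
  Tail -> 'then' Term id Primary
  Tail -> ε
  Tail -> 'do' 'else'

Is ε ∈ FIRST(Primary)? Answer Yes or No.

Yes

Primary -> Term and each of Term is nullable, so Primary ⇒* ε.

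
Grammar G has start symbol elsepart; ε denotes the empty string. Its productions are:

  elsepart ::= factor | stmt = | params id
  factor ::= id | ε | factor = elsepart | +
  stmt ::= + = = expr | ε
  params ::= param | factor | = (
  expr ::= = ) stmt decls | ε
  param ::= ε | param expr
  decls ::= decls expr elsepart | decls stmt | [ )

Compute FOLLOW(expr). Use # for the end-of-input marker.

{ +, =, [, id }

In stmt ::= + = = expr: expr is at the end, add FOLLOW(stmt) = { +, =, [, id }.
In param ::= param expr: expr is at the end, add FOLLOW(param) = { =, id }.
In decls ::= decls expr elsepart: add FIRST(elsepart)\{ε} = { +, =, id }.
  Since elsepart is nullable, also add FOLLOW(decls) = { +, =, [, id }.
Union: FOLLOW(expr) = { +, =, [, id }.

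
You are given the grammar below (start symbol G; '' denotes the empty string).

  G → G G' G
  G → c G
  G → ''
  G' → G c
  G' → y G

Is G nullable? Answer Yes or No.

G has an ''-production, so G ⇒ ''.

Yes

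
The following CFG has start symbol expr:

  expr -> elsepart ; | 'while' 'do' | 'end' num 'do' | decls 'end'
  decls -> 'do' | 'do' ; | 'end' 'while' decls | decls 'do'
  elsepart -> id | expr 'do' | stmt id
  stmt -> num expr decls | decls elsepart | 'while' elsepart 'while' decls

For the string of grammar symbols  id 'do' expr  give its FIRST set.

id is a terminal; add {id} and stop.

{ id }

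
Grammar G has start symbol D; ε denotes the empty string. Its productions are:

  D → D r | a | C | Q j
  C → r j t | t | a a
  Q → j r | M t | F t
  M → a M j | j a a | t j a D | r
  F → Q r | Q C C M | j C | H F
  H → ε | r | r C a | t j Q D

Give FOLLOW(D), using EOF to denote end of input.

D is the start symbol, so EOF ∈ FOLLOW(D).
In D → D r: add FIRST(r) = { r }.
In M → t j a D: D is at the end, add FOLLOW(M) = { j, t }.
In H → t j Q D: D is at the end, add FOLLOW(H) = { a, j, r, t }.
Union: FOLLOW(D) = { EOF, a, j, r, t }.

{ EOF, a, j, r, t }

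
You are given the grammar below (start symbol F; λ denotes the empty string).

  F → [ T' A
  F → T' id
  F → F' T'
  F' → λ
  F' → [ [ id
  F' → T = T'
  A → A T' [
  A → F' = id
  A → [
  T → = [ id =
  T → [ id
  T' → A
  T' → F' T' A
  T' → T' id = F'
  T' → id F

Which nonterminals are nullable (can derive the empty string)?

Directly nullable (have an λ-production): F'.
No other nonterminal has a production whose RHS symbols are all nullable.

{ F' }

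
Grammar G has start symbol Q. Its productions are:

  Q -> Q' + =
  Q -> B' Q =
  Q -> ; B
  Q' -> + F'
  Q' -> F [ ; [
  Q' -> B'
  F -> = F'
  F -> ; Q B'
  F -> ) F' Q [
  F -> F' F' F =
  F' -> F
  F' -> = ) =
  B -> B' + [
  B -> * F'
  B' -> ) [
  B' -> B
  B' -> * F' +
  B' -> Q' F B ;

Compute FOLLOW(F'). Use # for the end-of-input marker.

{ #, ), *, +, ;, =, [ }

In Q' -> + F': F' is at the end, add FOLLOW(Q') = { ), +, ;, = }.
In F -> = F': F' is at the end, add FOLLOW(F) = { #, ), *, +, ;, =, [ }.
In F -> ) F' Q [: add FIRST(Q [) = { ), *, +, ;, = }.
In F -> F' F' F =: add FIRST(F' F =) = { ), ;, = }.
In F -> F' F' F =: add FIRST(F =) = { ), ;, = }.
In B -> * F': F' is at the end, add FOLLOW(B) = { #, ), *, +, ;, =, [ }.
In B' -> * F' +: add FIRST(+) = { + }.
Union: FOLLOW(F') = { #, ), *, +, ;, =, [ }.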